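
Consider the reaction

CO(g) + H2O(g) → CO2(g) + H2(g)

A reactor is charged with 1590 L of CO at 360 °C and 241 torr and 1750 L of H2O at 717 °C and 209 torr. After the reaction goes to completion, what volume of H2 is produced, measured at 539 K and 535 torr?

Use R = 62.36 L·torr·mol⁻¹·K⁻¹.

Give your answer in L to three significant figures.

n(CO) = PV/RT = (241 × 1590) / (62.36 × 633.15) = 9.705 mol
n(H2O) = PV/RT = (209 × 1750) / (62.36 × 990.15) = 5.923 mol
For 9.705 mol CO, stoichiometry requires (1/1) × 9.705 = 9.705 mol H2O; 5.923 mol is available, so H2O is limiting.
n(H2) = (1/1) × 5.923 = 5.923 mol
V(H2) = nRT/P = 5.923 × 62.36 × 539 / 535 = 372.1 L

372 L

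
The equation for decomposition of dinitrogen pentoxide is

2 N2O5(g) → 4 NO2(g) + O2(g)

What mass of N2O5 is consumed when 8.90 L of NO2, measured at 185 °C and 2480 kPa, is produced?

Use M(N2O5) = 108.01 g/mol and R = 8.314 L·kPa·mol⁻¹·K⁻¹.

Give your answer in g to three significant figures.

n(NO2) = PV/RT = (2480 × 8.90) / (8.314 × 458.15) = 5.795 mol
n(N2O5) = (2/4) × 5.795 = 2.897 mol
m(N2O5) = 2.897 × 108.01 = 312.9 g

313 g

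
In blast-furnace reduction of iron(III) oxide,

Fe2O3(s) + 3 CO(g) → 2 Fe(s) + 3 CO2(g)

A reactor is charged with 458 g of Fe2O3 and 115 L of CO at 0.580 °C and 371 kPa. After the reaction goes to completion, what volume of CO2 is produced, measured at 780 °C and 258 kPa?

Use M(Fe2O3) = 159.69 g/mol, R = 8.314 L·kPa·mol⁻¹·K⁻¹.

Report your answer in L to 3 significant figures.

292 L

n(Fe2O3) = 458 / 159.69 = 2.868 mol
n(CO) = PV/RT = (371 × 115) / (8.314 × 273.73) = 18.75 mol
For 2.868 mol Fe2O3, stoichiometry requires (3/1) × 2.868 = 8.604 mol CO; 18.75 mol is available, so Fe2O3 is limiting.
n(CO2) = (3/1) × 2.868 = 8.604 mol
V(CO2) = nRT/P = 8.604 × 8.314 × 1053.15 / 258 = 292.0 L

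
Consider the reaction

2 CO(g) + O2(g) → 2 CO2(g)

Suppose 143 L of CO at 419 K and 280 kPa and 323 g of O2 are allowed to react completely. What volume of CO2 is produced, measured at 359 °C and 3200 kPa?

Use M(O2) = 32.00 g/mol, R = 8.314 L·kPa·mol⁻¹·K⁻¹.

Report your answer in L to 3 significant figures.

n(CO) = PV/RT = (280 × 143) / (8.314 × 419) = 11.49 mol
n(O2) = 323 / 32.00 = 10.09 mol
For 11.49 mol CO, stoichiometry requires (1/2) × 11.49 = 5.745 mol O2; 10.09 mol is available, so CO is limiting.
n(CO2) = (2/2) × 11.49 = 11.49 mol
V(CO2) = nRT/P = 11.49 × 8.314 × 632.15 / 3200 = 18.87 L

18.9 L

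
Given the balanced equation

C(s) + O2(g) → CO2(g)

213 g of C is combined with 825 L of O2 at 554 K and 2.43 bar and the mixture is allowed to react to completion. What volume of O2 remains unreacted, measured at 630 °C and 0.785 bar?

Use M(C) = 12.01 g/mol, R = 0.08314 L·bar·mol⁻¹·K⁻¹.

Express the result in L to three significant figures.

n(C) = 213 / 12.01 = 17.74 mol
n(O2) = PV/RT = (2.43 × 825) / (0.08314 × 554) = 43.53 mol
For 17.74 mol C, stoichiometry requires (1/1) × 17.74 = 17.74 mol O2; 43.53 mol is available, so C is limiting.
n(O2) consumed = (1/1) × 17.74 = 17.74 mol; remaining = 43.53 − 17.74 = 25.79 mol
V(O2) = nRT/P = 25.79 × 0.08314 × 903.15 / 0.785 = 2467 L

2470 L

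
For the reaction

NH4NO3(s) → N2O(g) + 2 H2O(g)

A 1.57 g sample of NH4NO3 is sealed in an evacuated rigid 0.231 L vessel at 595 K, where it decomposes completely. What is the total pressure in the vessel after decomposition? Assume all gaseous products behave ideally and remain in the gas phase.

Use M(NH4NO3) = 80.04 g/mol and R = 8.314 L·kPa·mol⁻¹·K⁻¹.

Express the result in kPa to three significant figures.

n(NH4NO3) = 1.57 / 80.04 = 0.01962 mol
n(gas produced) = (3/1) × 0.01962 = 0.05886 mol
P = nRT/V = 0.05886 × 8.314 × 595 / 0.231 = 1260 kPa

1260 kPa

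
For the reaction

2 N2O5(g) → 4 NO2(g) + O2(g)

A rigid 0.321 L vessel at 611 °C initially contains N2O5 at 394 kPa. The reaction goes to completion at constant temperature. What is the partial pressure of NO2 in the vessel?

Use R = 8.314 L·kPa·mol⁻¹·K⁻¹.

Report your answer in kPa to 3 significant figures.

788 kPa

n(N2O5)₀ = PV/RT = (394 × 0.321) / (8.314 × 884.15) = 0.01721 mol
n(NO2) = (4/2) × 0.01721 = 0.03442 mol
P(NO2) = nRT/V = 0.03442 × 8.314 × 884.15 / 0.321 = 788.2 kPa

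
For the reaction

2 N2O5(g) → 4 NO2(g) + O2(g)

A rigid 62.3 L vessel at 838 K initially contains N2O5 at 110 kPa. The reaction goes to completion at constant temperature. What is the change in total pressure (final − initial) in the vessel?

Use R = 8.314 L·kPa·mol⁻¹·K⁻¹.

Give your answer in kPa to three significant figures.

165 kPa

Since T and V are fixed, P_final/P_initial = n_final/n_initial = 5/2.
P_final = (5/2) × 110 = 275.0 kPa; ΔP = 275.0 − 110 = 165.0 kPa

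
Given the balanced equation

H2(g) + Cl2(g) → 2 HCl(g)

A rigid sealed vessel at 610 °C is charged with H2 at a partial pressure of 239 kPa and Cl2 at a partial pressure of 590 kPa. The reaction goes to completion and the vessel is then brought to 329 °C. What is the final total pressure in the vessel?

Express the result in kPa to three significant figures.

Because the vessel is rigid and T is held at 610 °C, work the stoichiometry in partial pressures (P_i = n_iRT/V).
P(Cl2) required for 239 kPa of H2 = (1/1) × 239 = 239.0 kPa; available 590 kPa, so H2 is limiting.
P(Cl2) remaining = 590 − (1/1) × 239 = 351.0 kPa
P(gaseous products) = (2)/1 × 239 = 478.0 kPa
P_total at 610 °C = 351.0 + 478.0 = 829.0 kPa
Scaling to 329 °C: P = 829.0 × 602.15/883.15 = 565.2 kPa

565 kPa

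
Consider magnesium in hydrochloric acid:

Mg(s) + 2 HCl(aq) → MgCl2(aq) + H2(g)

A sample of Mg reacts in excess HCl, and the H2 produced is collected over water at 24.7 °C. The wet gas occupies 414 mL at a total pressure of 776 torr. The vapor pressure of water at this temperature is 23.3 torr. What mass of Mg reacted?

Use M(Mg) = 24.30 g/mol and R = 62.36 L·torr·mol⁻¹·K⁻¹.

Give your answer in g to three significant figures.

0.408 g

P(H2) = 776 − 23.3 = 752.7 torr
n(H2) = PV/RT = (752.7 × 0.4140) / (62.36 × 297.85) = 0.01678 mol
n(Mg) = (1/1) × 0.01678 = 0.01678 mol
m(Mg) = 0.01678 × 24.30 = 0.4078 g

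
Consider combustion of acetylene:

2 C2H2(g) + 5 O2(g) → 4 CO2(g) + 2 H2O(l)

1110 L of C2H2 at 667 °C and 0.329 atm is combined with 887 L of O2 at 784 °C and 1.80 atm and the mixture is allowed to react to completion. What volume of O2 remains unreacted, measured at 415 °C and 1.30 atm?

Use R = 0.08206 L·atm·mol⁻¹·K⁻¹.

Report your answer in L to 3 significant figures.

285 L

n(C2H2) = PV/RT = (0.329 × 1110) / (0.08206 × 940.15) = 4.734 mol
n(O2) = PV/RT = (1.80 × 887) / (0.08206 × 1057.15) = 18.40 mol
For 4.734 mol C2H2, stoichiometry requires (5/2) × 4.734 = 11.84 mol O2; 18.40 mol is available, so C2H2 is limiting.
n(O2) consumed = (5/2) × 4.734 = 11.84 mol; remaining = 18.40 − 11.84 = 6.560 mol
V(O2) = nRT/P = 6.560 × 0.08206 × 688.15 / 1.30 = 285.0 L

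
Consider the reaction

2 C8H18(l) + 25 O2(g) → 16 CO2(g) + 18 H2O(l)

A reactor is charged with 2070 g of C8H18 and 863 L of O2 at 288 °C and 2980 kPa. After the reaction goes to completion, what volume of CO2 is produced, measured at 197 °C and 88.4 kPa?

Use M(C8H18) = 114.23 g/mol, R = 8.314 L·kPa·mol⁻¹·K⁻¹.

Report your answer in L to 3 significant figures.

n(C8H18) = 2070 / 114.23 = 18.12 mol
n(O2) = PV/RT = (2980 × 863) / (8.314 × 561.15) = 551.2 mol
For 18.12 mol C8H18, stoichiometry requires (25/2) × 18.12 = 226.5 mol O2; 551.2 mol is available, so C8H18 is limiting.
n(CO2) = (16/2) × 18.12 = 145.0 mol
V(CO2) = nRT/P = 145.0 × 8.314 × 470.15 / 88.4 = 6412 L

6410 L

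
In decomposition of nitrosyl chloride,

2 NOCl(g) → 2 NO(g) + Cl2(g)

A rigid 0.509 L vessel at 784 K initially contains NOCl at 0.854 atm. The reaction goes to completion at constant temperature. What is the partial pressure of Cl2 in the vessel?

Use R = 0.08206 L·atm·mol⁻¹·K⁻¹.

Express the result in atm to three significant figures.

n(NOCl)₀ = PV/RT = (0.854 × 0.509) / (0.08206 × 784) = 0.006757 mol
n(Cl2) = (1/2) × 0.006757 = 0.003378 mol
P(Cl2) = nRT/V = 0.003378 × 0.08206 × 784 / 0.509 = 0.4270 atm

0.427 atm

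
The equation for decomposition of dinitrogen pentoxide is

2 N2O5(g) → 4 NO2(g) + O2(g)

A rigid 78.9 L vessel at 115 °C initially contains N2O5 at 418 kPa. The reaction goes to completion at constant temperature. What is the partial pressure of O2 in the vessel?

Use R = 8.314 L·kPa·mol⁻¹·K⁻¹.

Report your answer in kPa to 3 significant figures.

n(N2O5)₀ = PV/RT = (418 × 78.9) / (8.314 × 388.15) = 10.22 mol
n(O2) = (1/2) × 10.22 = 5.110 mol
P(O2) = nRT/V = 5.110 × 8.314 × 388.15 / 78.9 = 209.0 kPa

209 kPa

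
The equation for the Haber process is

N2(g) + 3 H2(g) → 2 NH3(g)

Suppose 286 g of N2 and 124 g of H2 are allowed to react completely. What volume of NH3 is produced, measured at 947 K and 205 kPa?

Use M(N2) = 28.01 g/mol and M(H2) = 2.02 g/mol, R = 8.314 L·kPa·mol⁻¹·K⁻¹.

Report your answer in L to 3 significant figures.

784 L

n(N2) = 286 / 28.01 = 10.21 mol
n(H2) = 124 / 2.02 = 61.39 mol
For 10.21 mol N2, stoichiometry requires (3/1) × 10.21 = 30.63 mol H2; 61.39 mol is available, so N2 is limiting.
n(NH3) = (2/1) × 10.21 = 20.42 mol
V(NH3) = nRT/P = 20.42 × 8.314 × 947 / 205 = 784.3 L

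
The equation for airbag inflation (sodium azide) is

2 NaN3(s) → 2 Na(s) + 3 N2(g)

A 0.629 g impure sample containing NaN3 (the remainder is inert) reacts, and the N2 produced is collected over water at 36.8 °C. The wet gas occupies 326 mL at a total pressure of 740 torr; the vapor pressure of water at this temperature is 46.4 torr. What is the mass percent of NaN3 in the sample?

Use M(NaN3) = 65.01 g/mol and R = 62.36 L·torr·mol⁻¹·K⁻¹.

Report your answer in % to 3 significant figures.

80.6 %

P(N2) = 740 − 46.4 = 693.6 torr
n(N2) = PV/RT = (693.6 × 0.3260) / (62.36 × 309.95) = 0.01170 mol
n(NaN3) = (2/3) × 0.01170 = 0.007800 mol
m(NaN3) = 0.007800 × 65.01 = 0.5071 g
%NaN3 = 0.5071 / 0.629 × 100 = 80.62%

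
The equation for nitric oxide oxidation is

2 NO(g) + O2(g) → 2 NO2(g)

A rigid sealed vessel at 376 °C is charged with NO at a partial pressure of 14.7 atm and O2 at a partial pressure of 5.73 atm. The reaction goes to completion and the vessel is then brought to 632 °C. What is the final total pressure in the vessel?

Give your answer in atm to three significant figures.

20.5 atm

Because the vessel is rigid and T is held at 376 °C, work the stoichiometry in partial pressures (P_i = n_iRT/V).
P(O2) required for 14.7 atm of NO = (1/2) × 14.7 = 7.350 atm; available 5.73 atm, so O2 is limiting.
P(NO) remaining = 14.7 − (2/1) × 5.73 = 3.240 atm
P(gaseous products) = (2)/1 × 5.73 = 11.46 atm
P_total at 376 °C = 3.240 + 11.46 = 14.70 atm
Scaling to 632 °C: P = 14.70 × 905.15/649.15 = 20.50 atm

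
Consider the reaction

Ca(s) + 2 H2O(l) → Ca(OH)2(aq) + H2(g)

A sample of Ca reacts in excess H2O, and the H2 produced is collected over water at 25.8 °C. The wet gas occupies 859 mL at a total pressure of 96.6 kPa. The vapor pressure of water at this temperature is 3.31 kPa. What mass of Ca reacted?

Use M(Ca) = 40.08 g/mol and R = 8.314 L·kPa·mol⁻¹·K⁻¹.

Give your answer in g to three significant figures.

1.29 g

P(H2) = 96.6 − 3.31 = 93.29 kPa
n(H2) = PV/RT = (93.29 × 0.8590) / (8.314 × 298.95) = 0.03224 mol
n(Ca) = (1/1) × 0.03224 = 0.03224 mol
m(Ca) = 0.03224 × 40.08 = 1.292 g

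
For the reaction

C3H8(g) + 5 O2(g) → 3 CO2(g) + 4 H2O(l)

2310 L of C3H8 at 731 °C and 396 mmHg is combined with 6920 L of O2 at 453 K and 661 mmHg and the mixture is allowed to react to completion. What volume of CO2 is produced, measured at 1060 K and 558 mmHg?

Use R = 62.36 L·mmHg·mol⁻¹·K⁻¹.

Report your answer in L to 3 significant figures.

n(C3H8) = PV/RT = (396 × 2310) / (62.36 × 1004.15) = 14.61 mol
n(O2) = PV/RT = (661 × 6920) / (62.36 × 453) = 161.9 mol
For 14.61 mol C3H8, stoichiometry requires (5/1) × 14.61 = 73.05 mol O2; 161.9 mol is available, so C3H8 is limiting.
n(CO2) = (3/1) × 14.61 = 43.83 mol
V(CO2) = nRT/P = 43.83 × 62.36 × 1060 / 558 = 5192 L

5190 L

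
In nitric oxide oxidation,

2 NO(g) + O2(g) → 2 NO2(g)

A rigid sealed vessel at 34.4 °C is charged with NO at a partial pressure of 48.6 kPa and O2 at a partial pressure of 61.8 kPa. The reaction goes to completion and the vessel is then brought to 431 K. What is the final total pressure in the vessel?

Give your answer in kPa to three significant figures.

121 kPa

At constant V, partial pressures at 34.4 °C are proportional to moles, so apply stoichiometry directly to pressures.
P(O2) required for 48.6 kPa of NO = (1/2) × 48.6 = 24.30 kPa; available 61.8 kPa, so NO is limiting.
P(O2) remaining = 61.8 − (1/2) × 48.6 = 37.50 kPa
P(gaseous products) = (2)/2 × 48.6 = 48.60 kPa
P_total at 34.4 °C = 37.50 + 48.60 = 86.10 kPa
Scaling to 431 K: P = 86.10 × 431/307.55 = 120.7 kPa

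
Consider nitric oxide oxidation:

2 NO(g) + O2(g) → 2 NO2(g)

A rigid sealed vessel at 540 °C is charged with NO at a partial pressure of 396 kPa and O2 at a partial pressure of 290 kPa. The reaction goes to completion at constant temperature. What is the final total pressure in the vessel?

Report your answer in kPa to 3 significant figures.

488 kPa

With V and T fixed, P_i ∝ n_i, so the mole ratios apply directly to partial pressures at 540 °C.
P(O2) required for 396 kPa of NO = (1/2) × 396 = 198.0 kPa; available 290 kPa, so NO is limiting.
P(O2) remaining = 290 − (1/2) × 396 = 92.00 kPa
P(gaseous products) = (2)/2 × 396 = 396.0 kPa
P_total at 540 °C = 92.00 + 396.0 = 488.0 kPa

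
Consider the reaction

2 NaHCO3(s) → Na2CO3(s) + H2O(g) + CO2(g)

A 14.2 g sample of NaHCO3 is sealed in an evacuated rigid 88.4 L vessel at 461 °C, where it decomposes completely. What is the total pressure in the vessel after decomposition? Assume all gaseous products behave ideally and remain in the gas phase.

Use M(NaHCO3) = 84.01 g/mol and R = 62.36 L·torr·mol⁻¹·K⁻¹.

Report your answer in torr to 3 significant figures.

87.5 torr

n(NaHCO3) = 14.2 / 84.01 = 0.1690 mol
n(gas produced) = (2/2) × 0.1690 = 0.1690 mol
P = nRT/V = 0.1690 × 62.36 × 734.15 / 88.4 = 87.52 torr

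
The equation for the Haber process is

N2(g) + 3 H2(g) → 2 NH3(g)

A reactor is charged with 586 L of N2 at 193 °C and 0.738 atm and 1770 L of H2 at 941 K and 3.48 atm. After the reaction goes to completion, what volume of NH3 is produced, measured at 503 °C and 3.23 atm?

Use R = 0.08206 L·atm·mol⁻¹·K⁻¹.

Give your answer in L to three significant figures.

446 L

n(N2) = PV/RT = (0.738 × 586) / (0.08206 × 466.15) = 11.31 mol
n(H2) = PV/RT = (3.48 × 1770) / (0.08206 × 941) = 79.77 mol
For 11.31 mol N2, stoichiometry requires (3/1) × 11.31 = 33.93 mol H2; 79.77 mol is available, so N2 is limiting.
n(NH3) = (2/1) × 11.31 = 22.62 mol
V(NH3) = nRT/P = 22.62 × 0.08206 × 776.15 / 3.23 = 446.0 L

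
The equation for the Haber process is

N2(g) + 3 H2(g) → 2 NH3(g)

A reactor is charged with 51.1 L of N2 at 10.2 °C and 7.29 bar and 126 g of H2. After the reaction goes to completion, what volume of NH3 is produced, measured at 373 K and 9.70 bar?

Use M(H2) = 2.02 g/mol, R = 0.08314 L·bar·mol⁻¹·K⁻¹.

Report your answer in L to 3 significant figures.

101 L

n(N2) = PV/RT = (7.29 × 51.1) / (0.08314 × 283.35) = 15.81 mol
n(H2) = 126 / 2.02 = 62.38 mol
For 15.81 mol N2, stoichiometry requires (3/1) × 15.81 = 47.43 mol H2; 62.38 mol is available, so N2 is limiting.
n(NH3) = (2/1) × 15.81 = 31.62 mol
V(NH3) = nRT/P = 31.62 × 0.08314 × 373 / 9.70 = 101.1 L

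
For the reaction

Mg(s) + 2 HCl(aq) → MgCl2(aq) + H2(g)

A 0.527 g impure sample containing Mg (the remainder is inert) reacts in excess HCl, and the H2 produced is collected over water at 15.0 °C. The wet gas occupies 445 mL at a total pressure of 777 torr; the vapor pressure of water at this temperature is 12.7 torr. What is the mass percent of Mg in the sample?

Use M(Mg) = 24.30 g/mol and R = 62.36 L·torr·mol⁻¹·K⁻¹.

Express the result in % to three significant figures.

87.3 %

P(H2) = 777 − 12.7 = 764.3 torr
n(H2) = PV/RT = (764.3 × 0.4450) / (62.36 × 288.15) = 0.01893 mol
n(Mg) = (1/1) × 0.01893 = 0.01893 mol
m(Mg) = 0.01893 × 24.30 = 0.4600 g
%Mg = 0.4600 / 0.527 × 100 = 87.29%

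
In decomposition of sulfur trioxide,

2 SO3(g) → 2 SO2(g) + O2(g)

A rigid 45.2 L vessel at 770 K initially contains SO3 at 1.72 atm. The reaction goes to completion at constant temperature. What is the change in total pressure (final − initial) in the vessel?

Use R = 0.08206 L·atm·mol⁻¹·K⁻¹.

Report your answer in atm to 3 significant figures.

Rigid vessel, constant T ⇒ P scales with total gas moles (2 → 3).
P_final = (3/2) × 1.72 = 2.580 atm; ΔP = 2.580 − 1.72 = 0.8600 atm

0.860 atm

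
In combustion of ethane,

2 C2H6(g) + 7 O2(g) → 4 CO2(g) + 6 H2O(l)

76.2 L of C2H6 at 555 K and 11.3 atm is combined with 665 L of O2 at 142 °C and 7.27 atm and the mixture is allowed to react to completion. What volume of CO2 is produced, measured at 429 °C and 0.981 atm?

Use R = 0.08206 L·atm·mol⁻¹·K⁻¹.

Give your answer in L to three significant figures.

n(C2H6) = PV/RT = (11.3 × 76.2) / (0.08206 × 555) = 18.91 mol
n(O2) = PV/RT = (7.27 × 665) / (0.08206 × 415.15) = 141.9 mol
For 18.91 mol C2H6, stoichiometry requires (7/2) × 18.91 = 66.19 mol O2; 141.9 mol is available, so C2H6 is limiting.
n(CO2) = (4/2) × 18.91 = 37.82 mol
V(CO2) = nRT/P = 37.82 × 0.08206 × 702.15 / 0.981 = 2221 L

2220 L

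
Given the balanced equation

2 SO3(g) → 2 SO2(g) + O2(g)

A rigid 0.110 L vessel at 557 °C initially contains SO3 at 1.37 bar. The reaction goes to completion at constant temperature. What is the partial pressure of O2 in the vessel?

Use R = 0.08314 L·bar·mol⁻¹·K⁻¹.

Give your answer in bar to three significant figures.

0.685 bar

n(SO3)₀ = PV/RT = (1.37 × 0.110) / (0.08314 × 830.15) = 0.002183 mol
n(O2) = (1/2) × 0.002183 = 0.001092 mol
P(O2) = nRT/V = 0.001092 × 0.08314 × 830.15 / 0.110 = 0.6852 bar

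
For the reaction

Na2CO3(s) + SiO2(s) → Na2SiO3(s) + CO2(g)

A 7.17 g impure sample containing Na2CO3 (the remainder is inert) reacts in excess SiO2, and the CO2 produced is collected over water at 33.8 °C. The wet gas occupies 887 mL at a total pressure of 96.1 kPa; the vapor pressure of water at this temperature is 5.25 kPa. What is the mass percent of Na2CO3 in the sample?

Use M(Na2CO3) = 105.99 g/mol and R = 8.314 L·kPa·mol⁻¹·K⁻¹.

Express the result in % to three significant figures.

46.7 %

P(CO2) = 96.1 − 5.25 = 90.85 kPa
n(CO2) = PV/RT = (90.85 × 0.8870) / (8.314 × 306.95) = 0.03158 mol
n(Na2CO3) = (1/1) × 0.03158 = 0.03158 mol
m(Na2CO3) = 0.03158 × 105.99 = 3.347 g
%Na2CO3 = 3.347 / 7.17 × 100 = 46.68%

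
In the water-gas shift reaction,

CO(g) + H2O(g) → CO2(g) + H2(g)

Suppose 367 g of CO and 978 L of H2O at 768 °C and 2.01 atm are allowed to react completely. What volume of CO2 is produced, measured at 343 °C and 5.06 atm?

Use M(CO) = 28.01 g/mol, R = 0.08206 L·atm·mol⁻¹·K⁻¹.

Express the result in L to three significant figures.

n(CO) = 367 / 28.01 = 13.10 mol
n(H2O) = PV/RT = (2.01 × 978) / (0.08206 × 1041.15) = 23.01 mol
For 13.10 mol CO, stoichiometry requires (1/1) × 13.10 = 13.10 mol H2O; 23.01 mol is available, so CO is limiting.
n(CO2) = (1/1) × 13.10 = 13.10 mol
V(CO2) = nRT/P = 13.10 × 0.08206 × 616.15 / 5.06 = 130.9 L

131 L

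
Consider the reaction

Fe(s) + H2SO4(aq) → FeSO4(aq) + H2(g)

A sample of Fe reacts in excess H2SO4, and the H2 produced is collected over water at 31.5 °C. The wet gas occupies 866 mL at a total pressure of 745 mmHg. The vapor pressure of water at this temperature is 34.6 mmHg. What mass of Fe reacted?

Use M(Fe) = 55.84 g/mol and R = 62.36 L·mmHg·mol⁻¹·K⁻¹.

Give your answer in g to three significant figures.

P(H2) = 745 − 34.6 = 710.4 mmHg
n(H2) = PV/RT = (710.4 × 0.8660) / (62.36 × 304.65) = 0.03238 mol
n(Fe) = (1/1) × 0.03238 = 0.03238 mol
m(Fe) = 0.03238 × 55.84 = 1.808 g

1.81 g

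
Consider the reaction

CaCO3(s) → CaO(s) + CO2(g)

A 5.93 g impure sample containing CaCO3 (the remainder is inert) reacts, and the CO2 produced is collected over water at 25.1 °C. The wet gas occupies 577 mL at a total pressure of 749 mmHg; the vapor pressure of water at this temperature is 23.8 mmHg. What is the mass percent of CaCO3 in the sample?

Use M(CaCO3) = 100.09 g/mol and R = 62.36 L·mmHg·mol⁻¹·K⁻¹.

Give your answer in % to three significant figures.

38.0 %

P(CO2) = 749 − 23.8 = 725.2 mmHg
n(CO2) = PV/RT = (725.2 × 0.5770) / (62.36 × 298.25) = 0.02250 mol
n(CaCO3) = (1/1) × 0.02250 = 0.02250 mol
m(CaCO3) = 0.02250 × 100.09 = 2.252 g
%CaCO3 = 2.252 / 5.93 × 100 = 37.98%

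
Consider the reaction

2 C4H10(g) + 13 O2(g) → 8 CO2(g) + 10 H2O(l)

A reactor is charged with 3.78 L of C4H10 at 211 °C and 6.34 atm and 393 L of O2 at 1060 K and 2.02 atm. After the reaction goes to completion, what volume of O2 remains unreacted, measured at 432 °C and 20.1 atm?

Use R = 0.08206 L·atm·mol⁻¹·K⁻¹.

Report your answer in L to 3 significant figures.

15.0 L

n(C4H10) = PV/RT = (6.34 × 3.78) / (0.08206 × 484.15) = 0.6032 mol
n(O2) = PV/RT = (2.02 × 393) / (0.08206 × 1060) = 9.127 mol
For 0.6032 mol C4H10, stoichiometry requires (13/2) × 0.6032 = 3.921 mol O2; 9.127 mol is available, so C4H10 is limiting.
n(O2) consumed = (13/2) × 0.6032 = 3.921 mol; remaining = 9.127 − 3.921 = 5.206 mol
V(O2) = nRT/P = 5.206 × 0.08206 × 705.15 / 20.1 = 14.99 L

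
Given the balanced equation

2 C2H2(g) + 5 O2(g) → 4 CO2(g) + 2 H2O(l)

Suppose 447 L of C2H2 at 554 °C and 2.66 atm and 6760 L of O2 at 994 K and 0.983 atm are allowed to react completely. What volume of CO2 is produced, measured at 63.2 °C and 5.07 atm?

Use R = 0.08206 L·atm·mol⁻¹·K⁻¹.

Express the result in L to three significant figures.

191 L

n(C2H2) = PV/RT = (2.66 × 447) / (0.08206 × 827.15) = 17.52 mol
n(O2) = PV/RT = (0.983 × 6760) / (0.08206 × 994) = 81.47 mol
For 17.52 mol C2H2, stoichiometry requires (5/2) × 17.52 = 43.80 mol O2; 81.47 mol is available, so C2H2 is limiting.
n(CO2) = (4/2) × 17.52 = 35.04 mol
V(CO2) = nRT/P = 35.04 × 0.08206 × 336.35 / 5.07 = 190.8 L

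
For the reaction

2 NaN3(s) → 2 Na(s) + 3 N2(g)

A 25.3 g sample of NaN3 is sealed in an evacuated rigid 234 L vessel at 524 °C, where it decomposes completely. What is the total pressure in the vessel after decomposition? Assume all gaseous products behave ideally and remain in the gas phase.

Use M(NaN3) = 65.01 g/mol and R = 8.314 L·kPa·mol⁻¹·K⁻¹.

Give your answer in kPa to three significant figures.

n(NaN3) = 25.3 / 65.01 = 0.3892 mol
n(gas produced) = (3/2) × 0.3892 = 0.5838 mol
P = nRT/V = 0.5838 × 8.314 × 797.15 / 234 = 16.53 kPa

16.5 kPa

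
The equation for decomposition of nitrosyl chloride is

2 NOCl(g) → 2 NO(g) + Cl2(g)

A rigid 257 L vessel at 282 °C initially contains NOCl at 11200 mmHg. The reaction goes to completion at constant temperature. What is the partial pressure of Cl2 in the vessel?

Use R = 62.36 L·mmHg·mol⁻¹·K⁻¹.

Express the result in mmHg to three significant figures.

5600 mmHg

n(NOCl)₀ = PV/RT = (11200 × 257) / (62.36 × 555.15) = 83.14 mol
n(Cl2) = (1/2) × 83.14 = 41.57 mol
P(Cl2) = nRT/V = 41.57 × 62.36 × 555.15 / 257 = 5600 mmHg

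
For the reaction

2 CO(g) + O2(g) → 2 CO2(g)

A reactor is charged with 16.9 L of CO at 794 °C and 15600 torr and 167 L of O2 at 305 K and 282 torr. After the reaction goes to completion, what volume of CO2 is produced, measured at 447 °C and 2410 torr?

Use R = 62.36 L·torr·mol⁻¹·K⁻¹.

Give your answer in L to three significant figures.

73.8 L

n(CO) = PV/RT = (15600 × 16.9) / (62.36 × 1067.15) = 3.962 mol
n(O2) = PV/RT = (282 × 167) / (62.36 × 305) = 2.476 mol
For 3.962 mol CO, stoichiometry requires (1/2) × 3.962 = 1.981 mol O2; 2.476 mol is available, so CO is limiting.
n(CO2) = (2/2) × 3.962 = 3.962 mol
V(CO2) = nRT/P = 3.962 × 62.36 × 720.15 / 2410 = 73.83 L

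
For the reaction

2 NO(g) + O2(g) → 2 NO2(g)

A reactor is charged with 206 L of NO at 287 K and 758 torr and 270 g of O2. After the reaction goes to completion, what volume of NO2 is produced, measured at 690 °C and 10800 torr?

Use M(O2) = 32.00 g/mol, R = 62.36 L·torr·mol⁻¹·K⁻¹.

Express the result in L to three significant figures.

n(NO) = PV/RT = (758 × 206) / (62.36 × 287) = 8.725 mol
n(O2) = 270 / 32.00 = 8.438 mol
For 8.725 mol NO, stoichiometry requires (1/2) × 8.725 = 4.362 mol O2; 8.438 mol is available, so NO is limiting.
n(NO2) = (2/2) × 8.725 = 8.725 mol
V(NO2) = nRT/P = 8.725 × 62.36 × 963.15 / 10800 = 48.52 L

48.5 L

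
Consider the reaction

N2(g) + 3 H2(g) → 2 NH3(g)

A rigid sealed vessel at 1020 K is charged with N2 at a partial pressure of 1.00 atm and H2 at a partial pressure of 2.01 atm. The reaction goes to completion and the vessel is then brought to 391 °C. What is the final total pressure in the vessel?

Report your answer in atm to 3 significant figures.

Because the vessel is rigid and T is held at 1020 K, work the stoichiometry in partial pressures (P_i = n_iRT/V).
P(H2) required for 1.00 atm of N2 = (3/1) × 1.00 = 3.000 atm; available 2.01 atm, so H2 is limiting.
P(N2) remaining = 1.00 − (1/3) × 2.01 = 0.3300 atm
P(gaseous products) = (2)/3 × 2.01 = 1.340 atm
P_total at 1020 K = 0.3300 + 1.340 = 1.670 atm
Scaling to 391 °C: P = 1.670 × 664.15/1020 = 1.087 atm

1.09 atm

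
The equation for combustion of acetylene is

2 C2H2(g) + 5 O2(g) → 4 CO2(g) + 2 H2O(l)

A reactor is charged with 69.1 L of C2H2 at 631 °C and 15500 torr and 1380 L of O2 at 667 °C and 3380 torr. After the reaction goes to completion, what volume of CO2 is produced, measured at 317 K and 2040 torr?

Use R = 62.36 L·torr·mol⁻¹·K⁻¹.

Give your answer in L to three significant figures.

368 L

n(C2H2) = PV/RT = (15500 × 69.1) / (62.36 × 904.15) = 19.00 mol
n(O2) = PV/RT = (3380 × 1380) / (62.36 × 940.15) = 79.56 mol
For 19.00 mol C2H2, stoichiometry requires (5/2) × 19.00 = 47.50 mol O2; 79.56 mol is available, so C2H2 is limiting.
n(CO2) = (4/2) × 19.00 = 38.00 mol
V(CO2) = nRT/P = 38.00 × 62.36 × 317 / 2040 = 368.2 L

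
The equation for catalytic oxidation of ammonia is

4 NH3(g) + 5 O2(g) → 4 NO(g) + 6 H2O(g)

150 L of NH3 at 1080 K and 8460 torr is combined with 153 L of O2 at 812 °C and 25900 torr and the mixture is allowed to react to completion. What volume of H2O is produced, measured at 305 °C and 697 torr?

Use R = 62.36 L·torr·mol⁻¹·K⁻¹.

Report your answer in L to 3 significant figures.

n(NH3) = PV/RT = (8460 × 150) / (62.36 × 1080) = 18.84 mol
n(O2) = PV/RT = (25900 × 153) / (62.36 × 1085.15) = 58.56 mol
For 18.84 mol NH3, stoichiometry requires (5/4) × 18.84 = 23.55 mol O2; 58.56 mol is available, so NH3 is limiting.
n(H2O) = (6/4) × 18.84 = 28.26 mol
V(H2O) = nRT/P = 28.26 × 62.36 × 578.15 / 697 = 1462 L

1460 L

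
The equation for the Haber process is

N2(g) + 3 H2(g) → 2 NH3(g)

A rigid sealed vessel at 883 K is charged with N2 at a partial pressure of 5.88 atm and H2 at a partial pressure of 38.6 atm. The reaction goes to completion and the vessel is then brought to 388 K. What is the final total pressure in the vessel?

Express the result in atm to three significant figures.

At constant V, partial pressures at 883 K are proportional to moles, so apply stoichiometry directly to pressures.
P(H2) required for 5.88 atm of N2 = (3/1) × 5.88 = 17.64 atm; available 38.6 atm, so N2 is limiting.
P(H2) remaining = 38.6 − (3/1) × 5.88 = 20.96 atm
P(gaseous products) = (2)/1 × 5.88 = 11.76 atm
P_total at 883 K = 20.96 + 11.76 = 32.72 atm
Scaling to 388 K: P = 32.72 × 388/883 = 14.38 atm

14.4 atm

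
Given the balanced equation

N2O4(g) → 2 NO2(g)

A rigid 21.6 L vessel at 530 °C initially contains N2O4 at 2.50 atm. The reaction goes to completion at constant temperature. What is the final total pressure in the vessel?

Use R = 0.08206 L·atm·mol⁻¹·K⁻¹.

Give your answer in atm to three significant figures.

5.00 atm

At constant T and V, P ∝ n(gas): 1 mol gas → 2 mol gas.
P_final = (2/1) × 2.50 = 5.000 atm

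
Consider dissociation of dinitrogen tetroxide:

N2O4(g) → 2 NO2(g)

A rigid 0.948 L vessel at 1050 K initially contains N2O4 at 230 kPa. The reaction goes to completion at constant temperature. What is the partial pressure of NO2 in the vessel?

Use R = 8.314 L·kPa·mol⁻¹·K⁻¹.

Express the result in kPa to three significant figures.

460 kPa

n(N2O4)₀ = PV/RT = (230 × 0.948) / (8.314 × 1050) = 0.02498 mol
n(NO2) = (2/1) × 0.02498 = 0.04996 mol
P(NO2) = nRT/V = 0.04996 × 8.314 × 1050 / 0.948 = 460.1 kPa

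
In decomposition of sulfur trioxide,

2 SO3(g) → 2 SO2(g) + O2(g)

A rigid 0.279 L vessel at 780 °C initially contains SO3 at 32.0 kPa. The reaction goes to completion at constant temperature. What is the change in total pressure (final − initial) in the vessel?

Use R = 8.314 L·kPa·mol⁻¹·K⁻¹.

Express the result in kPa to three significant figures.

Rigid vessel, constant T ⇒ P scales with total gas moles (2 → 3).
P_final = (3/2) × 32.0 = 48.00 kPa; ΔP = 48.00 − 32.0 = 16.00 kPa

16.0 kPa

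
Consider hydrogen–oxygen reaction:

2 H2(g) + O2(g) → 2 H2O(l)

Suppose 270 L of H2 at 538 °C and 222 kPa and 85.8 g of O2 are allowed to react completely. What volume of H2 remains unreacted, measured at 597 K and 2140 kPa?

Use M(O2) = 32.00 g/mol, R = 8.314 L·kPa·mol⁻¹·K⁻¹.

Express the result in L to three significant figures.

n(H2) = PV/RT = (222 × 270) / (8.314 × 811.15) = 8.888 mol
n(O2) = 85.8 / 32.00 = 2.681 mol
For 8.888 mol H2, stoichiometry requires (1/2) × 8.888 = 4.444 mol O2; 2.681 mol is available, so O2 is limiting.
n(H2) consumed = (2/1) × 2.681 = 5.362 mol; remaining = 8.888 − 5.362 = 3.526 mol
V(H2) = nRT/P = 3.526 × 8.314 × 597 / 2140 = 8.178 L

8.18 L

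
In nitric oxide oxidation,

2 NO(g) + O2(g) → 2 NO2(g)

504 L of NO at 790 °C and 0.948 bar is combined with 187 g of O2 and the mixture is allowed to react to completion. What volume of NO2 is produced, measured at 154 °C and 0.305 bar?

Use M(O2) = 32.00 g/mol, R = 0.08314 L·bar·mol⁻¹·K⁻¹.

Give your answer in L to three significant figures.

n(NO) = PV/RT = (0.948 × 504) / (0.08314 × 1063.15) = 5.405 mol
n(O2) = 187 / 32.00 = 5.844 mol
For 5.405 mol NO, stoichiometry requires (1/2) × 5.405 = 2.703 mol O2; 5.844 mol is available, so NO is limiting.
n(NO2) = (2/2) × 5.405 = 5.405 mol
V(NO2) = nRT/P = 5.405 × 0.08314 × 427.15 / 0.305 = 629.3 L

629 L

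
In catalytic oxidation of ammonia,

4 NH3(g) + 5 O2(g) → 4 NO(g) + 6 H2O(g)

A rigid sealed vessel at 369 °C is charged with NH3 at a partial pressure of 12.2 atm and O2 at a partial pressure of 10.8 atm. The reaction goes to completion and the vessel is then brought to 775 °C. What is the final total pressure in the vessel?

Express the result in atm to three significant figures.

Because the vessel is rigid and T is held at 369 °C, work the stoichiometry in partial pressures (P_i = n_iRT/V).
P(O2) required for 12.2 atm of NH3 = (5/4) × 12.2 = 15.25 atm; available 10.8 atm, so O2 is limiting.
P(NH3) remaining = 12.2 − (4/5) × 10.8 = 3.560 atm
P(gaseous products) = (4+6)/5 × 10.8 = 21.60 atm
P_total at 369 °C = 3.560 + 21.60 = 25.16 atm
Scaling to 775 °C: P = 25.16 × 1048.15/642.15 = 41.07 atm

41.1 atm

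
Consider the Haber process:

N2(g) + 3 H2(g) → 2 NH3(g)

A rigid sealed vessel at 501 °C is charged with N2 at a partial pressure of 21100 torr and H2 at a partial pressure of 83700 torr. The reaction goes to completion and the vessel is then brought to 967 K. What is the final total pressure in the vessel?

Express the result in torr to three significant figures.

78200 torr

Because the vessel is rigid and T is held at 501 °C, work the stoichiometry in partial pressures (P_i = n_iRT/V).
P(H2) required for 21100 torr of N2 = (3/1) × 21100 = 63300 torr; available 83700 torr, so N2 is limiting.
P(H2) remaining = 83700 − (3/1) × 21100 = 20400 torr
P(gaseous products) = (2)/1 × 21100 = 42200 torr
P_total at 501 °C = 20400 + 42200 = 62600 torr
Scaling to 967 K: P = 62600 × 967/774.15 = 78190 torr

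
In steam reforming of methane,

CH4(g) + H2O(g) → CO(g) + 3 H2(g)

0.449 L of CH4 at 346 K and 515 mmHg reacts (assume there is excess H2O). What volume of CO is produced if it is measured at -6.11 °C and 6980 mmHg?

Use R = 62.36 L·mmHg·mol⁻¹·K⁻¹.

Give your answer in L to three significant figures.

n(CH4) = PV/RT = (515 × 0.449) / (62.36 × 346) = 0.01072 mol
n(CO) = (1/1) × 0.01072 = 0.01072 mol
V = nRT/P = 0.01072 × 62.36 × 267.04 / 6980 = 0.02558 L

0.0256 L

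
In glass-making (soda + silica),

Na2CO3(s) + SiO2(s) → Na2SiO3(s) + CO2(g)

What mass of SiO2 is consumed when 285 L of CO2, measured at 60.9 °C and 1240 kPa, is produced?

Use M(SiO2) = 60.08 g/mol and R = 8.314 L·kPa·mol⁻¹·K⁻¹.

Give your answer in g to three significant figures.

7640 g

n(CO2) = PV/RT = (1240 × 285) / (8.314 × 334.05) = 127.2 mol
n(SiO2) = (1/1) × 127.2 = 127.2 mol
m(SiO2) = 127.2 × 60.08 = 7642 g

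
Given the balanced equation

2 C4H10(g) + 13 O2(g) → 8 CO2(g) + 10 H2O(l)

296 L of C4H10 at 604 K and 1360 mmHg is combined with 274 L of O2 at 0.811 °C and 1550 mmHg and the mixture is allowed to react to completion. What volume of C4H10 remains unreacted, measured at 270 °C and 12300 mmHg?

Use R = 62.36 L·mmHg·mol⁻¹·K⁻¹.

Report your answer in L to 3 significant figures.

n(C4H10) = PV/RT = (1360 × 296) / (62.36 × 604) = 10.69 mol
n(O2) = PV/RT = (1550 × 274) / (62.36 × 273.961) = 24.86 mol
For 10.69 mol C4H10, stoichiometry requires (13/2) × 10.69 = 69.48 mol O2; 24.86 mol is available, so O2 is limiting.
n(C4H10) consumed = (2/13) × 24.86 = 3.825 mol; remaining = 10.69 − 3.825 = 6.865 mol
V(C4H10) = nRT/P = 6.865 × 62.36 × 543.15 / 12300 = 18.90 L

18.9 L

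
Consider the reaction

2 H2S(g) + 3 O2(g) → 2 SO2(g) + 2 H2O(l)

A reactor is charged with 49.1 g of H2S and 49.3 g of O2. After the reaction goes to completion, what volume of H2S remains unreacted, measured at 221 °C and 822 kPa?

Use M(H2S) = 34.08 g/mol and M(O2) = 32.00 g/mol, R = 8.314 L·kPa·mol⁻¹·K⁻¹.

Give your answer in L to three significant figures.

2.07 L

n(H2S) = 49.1 / 34.08 = 1.441 mol
n(O2) = 49.3 / 32.00 = 1.541 mol
For 1.441 mol H2S, stoichiometry requires (3/2) × 1.441 = 2.162 mol O2; 1.541 mol is available, so O2 is limiting.
n(H2S) consumed = (2/3) × 1.541 = 1.027 mol; remaining = 1.441 − 1.027 = 0.4140 mol
V(H2S) = nRT/P = 0.4140 × 8.314 × 494.15 / 822 = 2.069 L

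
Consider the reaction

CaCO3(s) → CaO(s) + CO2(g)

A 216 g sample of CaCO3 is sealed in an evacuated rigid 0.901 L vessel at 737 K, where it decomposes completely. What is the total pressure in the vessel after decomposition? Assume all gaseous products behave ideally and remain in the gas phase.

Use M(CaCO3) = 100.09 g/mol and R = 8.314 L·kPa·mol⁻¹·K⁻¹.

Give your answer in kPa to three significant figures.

14700 kPa

n(CaCO3) = 216 / 100.09 = 2.158 mol
n(gas produced) = (1/1) × 2.158 = 2.158 mol
P = nRT/V = 2.158 × 8.314 × 737 / 0.901 = 14680 kPa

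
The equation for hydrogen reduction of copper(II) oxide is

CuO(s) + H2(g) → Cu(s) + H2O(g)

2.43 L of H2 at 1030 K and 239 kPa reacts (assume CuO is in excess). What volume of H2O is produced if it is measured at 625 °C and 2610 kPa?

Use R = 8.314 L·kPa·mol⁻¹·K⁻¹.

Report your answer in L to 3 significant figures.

0.194 L

n(H2) = PV/RT = (239 × 2.43) / (8.314 × 1030) = 0.06782 mol
n(H2O) = (1/1) × 0.06782 = 0.06782 mol
V = nRT/P = 0.06782 × 8.314 × 898.15 / 2610 = 0.1940 L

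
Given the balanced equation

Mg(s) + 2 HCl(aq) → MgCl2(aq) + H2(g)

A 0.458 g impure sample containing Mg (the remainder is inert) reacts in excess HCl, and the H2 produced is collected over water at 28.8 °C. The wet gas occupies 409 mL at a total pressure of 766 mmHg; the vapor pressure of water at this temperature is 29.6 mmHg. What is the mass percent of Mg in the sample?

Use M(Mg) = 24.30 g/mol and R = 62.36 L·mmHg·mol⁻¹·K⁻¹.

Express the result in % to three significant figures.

84.9 %

P(H2) = 766 − 29.6 = 736.4 mmHg
n(H2) = PV/RT = (736.4 × 0.4090) / (62.36 × 301.95) = 0.01600 mol
n(Mg) = (1/1) × 0.01600 = 0.01600 mol
m(Mg) = 0.01600 × 24.30 = 0.3888 g
%Mg = 0.3888 / 0.458 × 100 = 84.89%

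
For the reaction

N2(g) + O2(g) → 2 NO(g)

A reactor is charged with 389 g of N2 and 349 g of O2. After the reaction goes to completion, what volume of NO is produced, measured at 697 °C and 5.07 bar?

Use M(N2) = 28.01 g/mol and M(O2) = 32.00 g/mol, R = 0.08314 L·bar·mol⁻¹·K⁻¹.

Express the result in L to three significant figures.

n(N2) = 389 / 28.01 = 13.89 mol
n(O2) = 349 / 32.00 = 10.91 mol
For 13.89 mol N2, stoichiometry requires (1/1) × 13.89 = 13.89 mol O2; 10.91 mol is available, so O2 is limiting.
n(NO) = (2/1) × 10.91 = 21.82 mol
V(NO) = nRT/P = 21.82 × 0.08314 × 970.15 / 5.07 = 347.1 L

347 L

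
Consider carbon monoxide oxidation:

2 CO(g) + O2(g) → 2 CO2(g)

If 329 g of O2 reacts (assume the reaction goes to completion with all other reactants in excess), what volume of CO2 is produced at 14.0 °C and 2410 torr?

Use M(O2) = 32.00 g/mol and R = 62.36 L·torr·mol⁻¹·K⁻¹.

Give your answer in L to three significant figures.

153 L

n(O2) = 329.0 / 32.00 = 10.28 mol
n(CO2) = (2/1) × 10.28 = 20.56 mol
V = nRT/P = 20.56 × 62.36 × 287.15 / 2410 = 152.8 L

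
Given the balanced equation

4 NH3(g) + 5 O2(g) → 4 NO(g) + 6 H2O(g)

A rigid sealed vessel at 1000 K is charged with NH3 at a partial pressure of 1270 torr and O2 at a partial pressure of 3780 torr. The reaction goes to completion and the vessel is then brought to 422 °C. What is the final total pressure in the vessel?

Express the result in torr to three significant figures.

3730 torr

At constant V, partial pressures at 1000 K are proportional to moles, so apply stoichiometry directly to pressures.
P(O2) required for 1270 torr of NH3 = (5/4) × 1270 = 1588 torr; available 3780 torr, so NH3 is limiting.
P(O2) remaining = 3780 − (5/4) × 1270 = 2192 torr
P(gaseous products) = (4+6)/4 × 1270 = 3175 torr
P_total at 1000 K = 2192 + 3175 = 5367 torr
Scaling to 422 °C: P = 5367 × 695.15/1000 = 3731 torr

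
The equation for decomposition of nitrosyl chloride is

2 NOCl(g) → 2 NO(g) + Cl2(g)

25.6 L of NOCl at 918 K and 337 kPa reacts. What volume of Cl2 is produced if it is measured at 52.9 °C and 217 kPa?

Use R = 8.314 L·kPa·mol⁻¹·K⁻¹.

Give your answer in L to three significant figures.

7.06 L

n(NOCl) = PV/RT = (337 × 25.6) / (8.314 × 918) = 1.130 mol
n(Cl2) = (1/2) × 1.130 = 0.5650 mol
V = nRT/P = 0.5650 × 8.314 × 326.05 / 217 = 7.058 L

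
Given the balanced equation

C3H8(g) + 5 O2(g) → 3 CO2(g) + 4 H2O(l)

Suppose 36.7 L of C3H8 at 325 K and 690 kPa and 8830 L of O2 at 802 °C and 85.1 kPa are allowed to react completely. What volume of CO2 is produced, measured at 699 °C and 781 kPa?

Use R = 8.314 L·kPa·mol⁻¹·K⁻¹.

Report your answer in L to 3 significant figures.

n(C3H8) = PV/RT = (690 × 36.7) / (8.314 × 325) = 9.372 mol
n(O2) = PV/RT = (85.1 × 8830) / (8.314 × 1075.15) = 84.06 mol
For 9.372 mol C3H8, stoichiometry requires (5/1) × 9.372 = 46.86 mol O2; 84.06 mol is available, so C3H8 is limiting.
n(CO2) = (3/1) × 9.372 = 28.12 mol
V(CO2) = nRT/P = 28.12 × 8.314 × 972.15 / 781 = 291.0 L

291 L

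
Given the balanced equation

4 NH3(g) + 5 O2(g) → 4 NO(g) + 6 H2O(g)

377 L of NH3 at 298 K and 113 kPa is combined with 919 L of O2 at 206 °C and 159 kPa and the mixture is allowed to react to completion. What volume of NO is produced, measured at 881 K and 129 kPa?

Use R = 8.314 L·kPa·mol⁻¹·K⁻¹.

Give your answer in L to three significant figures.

976 L

n(NH3) = PV/RT = (113 × 377) / (8.314 × 298) = 17.19 mol
n(O2) = PV/RT = (159 × 919) / (8.314 × 479.15) = 36.68 mol
For 17.19 mol NH3, stoichiometry requires (5/4) × 17.19 = 21.49 mol O2; 36.68 mol is available, so NH3 is limiting.
n(NO) = (4/4) × 17.19 = 17.19 mol
V(NO) = nRT/P = 17.19 × 8.314 × 881 / 129 = 976.1 L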